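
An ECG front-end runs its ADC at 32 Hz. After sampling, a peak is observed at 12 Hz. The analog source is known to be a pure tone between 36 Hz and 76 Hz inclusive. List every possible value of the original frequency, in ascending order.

44 Hz, 52 Hz, 76 Hz

Frequencies that alias to 12 Hz are k·fs ± 12 Hz for integer k ≥ 0.
k=0: 12 Hz.
k=1: 20 Hz, 44 Hz.
k=2: 52 Hz, 76 Hz.
k=3: 84 Hz, 108 Hz.
Within [36 Hz, 76 Hz]: 44 Hz, 52 Hz, 76 Hz.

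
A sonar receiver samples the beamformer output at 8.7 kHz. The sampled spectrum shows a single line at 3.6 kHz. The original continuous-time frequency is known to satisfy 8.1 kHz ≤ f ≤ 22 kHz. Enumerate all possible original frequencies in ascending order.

Frequencies that alias to 3.6 kHz are k·fs ± 3.6 kHz for integer k ≥ 0.
k=0: 3.6 kHz.
k=1: 5.1 kHz, 12.3 kHz.
k=2: 13.8 kHz, 21 kHz.
k=3: 22.5 kHz, 29.7 kHz.
Within [8.1 kHz, 22 kHz]: 12.3 kHz, 13.8 kHz, 21 kHz.

12.3 kHz, 13.8 kHz, 21 kHz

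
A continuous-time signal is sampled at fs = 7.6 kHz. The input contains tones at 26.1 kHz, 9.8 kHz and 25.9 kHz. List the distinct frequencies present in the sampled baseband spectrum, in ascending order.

fs/2 = 3.8 kHz.
26.1 kHz mod fs = 3.3 kHz.
3.3 kHz ≤ fs/2 = 3.8 kHz, appears at 3.3 kHz.
9.8 kHz mod fs = 2.2 kHz.
2.2 kHz ≤ fs/2 = 3.8 kHz, appears at 2.2 kHz.
25.9 kHz mod fs = 3.1 kHz.
3.1 kHz ≤ fs/2 = 3.8 kHz, appears at 3.1 kHz.
Distinct values: {2.2 kHz, 3.1 kHz, 3.3 kHz}.

2.2 kHz, 3.1 kHz, 3.3 kHz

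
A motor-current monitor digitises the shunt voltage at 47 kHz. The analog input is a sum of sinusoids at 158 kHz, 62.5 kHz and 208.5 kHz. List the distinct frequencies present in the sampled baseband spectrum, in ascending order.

15.5 kHz, 17 kHz, 20.5 kHz

fs/2 = 23.5 kHz.
158 kHz mod fs = 17 kHz.
17 kHz ≤ fs/2 = 23.5 kHz, appears at 17 kHz.
62.5 kHz mod fs = 15.5 kHz.
15.5 kHz ≤ fs/2 = 23.5 kHz, appears at 15.5 kHz.
208.5 kHz mod fs = 20.5 kHz.
20.5 kHz ≤ fs/2 = 23.5 kHz, appears at 20.5 kHz.
Distinct values: {15.5 kHz, 17 kHz, 20.5 kHz}.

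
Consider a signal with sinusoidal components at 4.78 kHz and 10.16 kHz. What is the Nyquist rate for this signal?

20.32 kHz

Highest-frequency component: 10.16 kHz.
Nyquist rate = 2 × 10.16 kHz = 20.32 kHz.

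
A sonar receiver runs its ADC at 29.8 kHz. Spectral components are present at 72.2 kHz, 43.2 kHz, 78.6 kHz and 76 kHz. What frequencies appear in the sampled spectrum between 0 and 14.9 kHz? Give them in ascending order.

10.8 kHz, 12.6 kHz, 13.4 kHz

fs/2 = 14.9 kHz.
72.2 kHz mod fs = 12.6 kHz.
12.6 kHz ≤ fs/2 = 14.9 kHz, appears at 12.6 kHz.
43.2 kHz mod fs = 13.4 kHz.
13.4 kHz ≤ fs/2 = 14.9 kHz, appears at 13.4 kHz.
78.6 kHz mod fs = 19 kHz.
19 kHz > fs/2 = 14.9 kHz, folds to fs − 19 kHz = 10.8 kHz.
76 kHz mod fs = 16.4 kHz.
16.4 kHz > fs/2 = 14.9 kHz, folds to fs − 16.4 kHz = 13.4 kHz.
Distinct values: {10.8 kHz, 12.6 kHz, 13.4 kHz}.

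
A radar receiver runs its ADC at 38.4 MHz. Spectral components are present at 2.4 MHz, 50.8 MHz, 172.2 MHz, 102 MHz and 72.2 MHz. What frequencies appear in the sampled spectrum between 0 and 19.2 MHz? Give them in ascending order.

2.4 MHz, 4.6 MHz, 12.4 MHz, 13.2 MHz, 18.6 MHz

fs/2 = 19.2 MHz.
2.4 MHz ≤ fs/2 = 19.2 MHz, passes unchanged.
50.8 MHz mod fs = 12.4 MHz.
12.4 MHz ≤ fs/2 = 19.2 MHz, appears at 12.4 MHz.
172.2 MHz mod fs = 18.6 MHz.
18.6 MHz ≤ fs/2 = 19.2 MHz, appears at 18.6 MHz.
102 MHz mod fs = 25.2 MHz.
25.2 MHz > fs/2 = 19.2 MHz, folds to fs − 25.2 MHz = 13.2 MHz.
72.2 MHz mod fs = 33.8 MHz.
33.8 MHz > fs/2 = 19.2 MHz, folds to fs − 33.8 MHz = 4.6 MHz.
Distinct values: {2.4 MHz, 4.6 MHz, 12.4 MHz, 13.2 MHz, 18.6 MHz}.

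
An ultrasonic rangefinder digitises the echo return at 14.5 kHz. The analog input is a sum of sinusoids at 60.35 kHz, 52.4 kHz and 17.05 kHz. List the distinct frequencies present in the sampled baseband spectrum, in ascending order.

fs/2 = 7.25 kHz.
60.35 kHz mod fs = 2.35 kHz.
2.35 kHz ≤ fs/2 = 7.25 kHz, appears at 2.35 kHz.
52.4 kHz mod fs = 8.9 kHz.
8.9 kHz > fs/2 = 7.25 kHz, folds to fs − 8.9 kHz = 5.6 kHz.
17.05 kHz mod fs = 2.55 kHz.
2.55 kHz ≤ fs/2 = 7.25 kHz, appears at 2.55 kHz.
Distinct values: {2.35 kHz, 2.55 kHz, 5.6 kHz}.

2.35 kHz, 2.55 kHz, 5.6 kHz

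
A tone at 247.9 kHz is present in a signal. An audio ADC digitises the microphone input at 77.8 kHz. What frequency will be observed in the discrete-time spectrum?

247.9 kHz mod fs = 14.5 kHz.
14.5 kHz ≤ fs/2 = 38.9 kHz, appears at 14.5 kHz.

14.5 kHz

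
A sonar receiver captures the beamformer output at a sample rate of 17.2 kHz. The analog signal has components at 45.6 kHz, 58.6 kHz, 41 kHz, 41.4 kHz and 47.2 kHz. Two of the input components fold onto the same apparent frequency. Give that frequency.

7 kHz

fs/2 = 8.6 kHz.
45.6 kHz mod fs = 11.2 kHz.
11.2 kHz > fs/2 = 8.6 kHz, folds to fs − 11.2 kHz = 6 kHz.
58.6 kHz mod fs = 7 kHz.
7 kHz ≤ fs/2 = 8.6 kHz, appears at 7 kHz.
41 kHz mod fs = 6.6 kHz.
6.6 kHz ≤ fs/2 = 8.6 kHz, appears at 6.6 kHz.
41.4 kHz mod fs = 7 kHz.
7 kHz ≤ fs/2 = 8.6 kHz, appears at 7 kHz.
47.2 kHz mod fs = 12.8 kHz.
12.8 kHz > fs/2 = 8.6 kHz, folds to fs − 12.8 kHz = 4.4 kHz.
41.4 kHz and 58.6 kHz both map to 7 kHz.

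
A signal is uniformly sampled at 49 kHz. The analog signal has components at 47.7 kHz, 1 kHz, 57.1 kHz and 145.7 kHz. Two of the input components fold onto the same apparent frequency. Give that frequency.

1.3 kHz

fs/2 = 24.5 kHz.
47.7 kHz > fs/2 = 24.5 kHz, folds to fs − 47.7 kHz = 1.3 kHz.
1 kHz ≤ fs/2 = 24.5 kHz, passes unchanged.
57.1 kHz mod fs = 8.1 kHz.
8.1 kHz ≤ fs/2 = 24.5 kHz, appears at 8.1 kHz.
145.7 kHz mod fs = 47.7 kHz.
47.7 kHz > fs/2 = 24.5 kHz, folds to fs − 47.7 kHz = 1.3 kHz.
47.7 kHz and 145.7 kHz both map to 1.3 kHz.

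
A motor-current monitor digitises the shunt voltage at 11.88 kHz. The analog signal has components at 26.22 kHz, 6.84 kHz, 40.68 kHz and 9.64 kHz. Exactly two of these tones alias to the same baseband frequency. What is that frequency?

fs/2 = 5.94 kHz.
26.22 kHz mod fs = 2.46 kHz.
2.46 kHz ≤ fs/2 = 5.94 kHz, appears at 2.46 kHz.
6.84 kHz > fs/2 = 5.94 kHz, folds to fs − 6.84 kHz = 5.04 kHz.
40.68 kHz mod fs = 5.04 kHz.
5.04 kHz ≤ fs/2 = 5.94 kHz, appears at 5.04 kHz.
9.64 kHz > fs/2 = 5.94 kHz, folds to fs − 9.64 kHz = 2.24 kHz.
6.84 kHz and 40.68 kHz both map to 5.04 kHz.

5.04 kHz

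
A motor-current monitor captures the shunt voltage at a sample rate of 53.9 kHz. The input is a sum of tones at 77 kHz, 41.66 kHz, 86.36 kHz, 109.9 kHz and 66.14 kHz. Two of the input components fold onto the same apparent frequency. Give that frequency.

12.24 kHz

fs/2 = 26.95 kHz.
77 kHz mod fs = 23.1 kHz.
23.1 kHz ≤ fs/2 = 26.95 kHz, appears at 23.1 kHz.
41.66 kHz > fs/2 = 26.95 kHz, folds to fs − 41.66 kHz = 12.24 kHz.
86.36 kHz mod fs = 32.46 kHz.
32.46 kHz > fs/2 = 26.95 kHz, folds to fs − 32.46 kHz = 21.44 kHz.
109.9 kHz mod fs = 2.1 kHz.
2.1 kHz ≤ fs/2 = 26.95 kHz, appears at 2.1 kHz.
66.14 kHz mod fs = 12.24 kHz.
12.24 kHz ≤ fs/2 = 26.95 kHz, appears at 12.24 kHz.
41.66 kHz and 66.14 kHz both map to 12.24 kHz.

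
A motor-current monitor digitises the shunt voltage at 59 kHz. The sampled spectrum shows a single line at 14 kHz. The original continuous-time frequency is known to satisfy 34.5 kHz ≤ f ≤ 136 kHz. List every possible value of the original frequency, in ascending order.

45 kHz, 73 kHz, 104 kHz, 132 kHz

Frequencies that alias to 14 kHz are k·fs ± 14 kHz for integer k ≥ 0.
k=0: 14 kHz.
k=1: 45 kHz, 73 kHz.
k=2: 104 kHz, 132 kHz.
k=3: 163 kHz, 191 kHz.
Within [34.5 kHz, 136 kHz]: 45 kHz, 73 kHz, 104 kHz, 132 kHz.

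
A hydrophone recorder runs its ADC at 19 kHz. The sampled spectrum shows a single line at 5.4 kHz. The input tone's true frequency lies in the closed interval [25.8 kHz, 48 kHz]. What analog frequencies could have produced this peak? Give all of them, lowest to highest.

32.6 kHz, 43.4 kHz

Frequencies that alias to 5.4 kHz are k·fs ± 5.4 kHz for integer k ≥ 0.
k=0: 5.4 kHz.
k=1: 13.6 kHz, 24.4 kHz.
k=2: 32.6 kHz, 43.4 kHz.
k=3: 51.6 kHz, 62.4 kHz.
Within [25.8 kHz, 48 kHz]: 32.6 kHz, 43.4 kHz.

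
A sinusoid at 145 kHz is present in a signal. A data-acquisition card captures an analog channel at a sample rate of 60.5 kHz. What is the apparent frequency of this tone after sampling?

24 kHz

145 kHz mod fs = 24 kHz.
24 kHz ≤ fs/2 = 30.25 kHz, appears at 24 kHz.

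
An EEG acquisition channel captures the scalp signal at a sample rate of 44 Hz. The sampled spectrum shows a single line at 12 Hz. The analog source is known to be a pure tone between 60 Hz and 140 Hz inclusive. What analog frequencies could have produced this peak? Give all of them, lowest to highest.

Frequencies that alias to 12 Hz are k·fs ± 12 Hz for integer k ≥ 0.
k=0: 12 Hz.
k=1: 32 Hz, 56 Hz.
k=2: 76 Hz, 100 Hz.
k=3: 120 Hz, 144 Hz.
k=4: 164 Hz, 188 Hz.
Within [60 Hz, 140 Hz]: 76 Hz, 100 Hz, 120 Hz.

76 Hz, 100 Hz, 120 Hz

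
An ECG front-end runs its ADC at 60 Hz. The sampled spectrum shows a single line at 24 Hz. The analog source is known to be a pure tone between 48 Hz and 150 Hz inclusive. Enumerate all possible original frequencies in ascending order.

84 Hz, 96 Hz, 144 Hz

Frequencies that alias to 24 Hz are k·fs ± 24 Hz for integer k ≥ 0.
k=0: 24 Hz.
k=1: 36 Hz, 84 Hz.
k=2: 96 Hz, 144 Hz.
k=3: 156 Hz, 204 Hz.
Within [48 Hz, 150 Hz]: 84 Hz, 96 Hz, 144 Hz.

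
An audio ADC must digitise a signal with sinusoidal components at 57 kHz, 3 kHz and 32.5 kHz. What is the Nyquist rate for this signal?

Highest-frequency component: 57 kHz.
Nyquist rate = 2 × 57 kHz = 114 kHz.

114 kHz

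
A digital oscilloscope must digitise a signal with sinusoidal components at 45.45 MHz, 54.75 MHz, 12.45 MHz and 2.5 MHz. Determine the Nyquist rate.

Highest-frequency component: 54.75 MHz.
Nyquist rate = 2 × 54.75 MHz = 109.5 MHz.

109.5 MHz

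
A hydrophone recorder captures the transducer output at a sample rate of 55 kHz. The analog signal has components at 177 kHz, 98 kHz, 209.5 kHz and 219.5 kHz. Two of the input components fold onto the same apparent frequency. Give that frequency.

fs/2 = 27.5 kHz.
177 kHz mod fs = 12 kHz.
12 kHz ≤ fs/2 = 27.5 kHz, appears at 12 kHz.
98 kHz mod fs = 43 kHz.
43 kHz > fs/2 = 27.5 kHz, folds to fs − 43 kHz = 12 kHz.
209.5 kHz mod fs = 44.5 kHz.
44.5 kHz > fs/2 = 27.5 kHz, folds to fs − 44.5 kHz = 10.5 kHz.
219.5 kHz mod fs = 54.5 kHz.
54.5 kHz > fs/2 = 27.5 kHz, folds to fs − 54.5 kHz = 0.5 kHz.
98 kHz and 177 kHz both map to 12 kHz.

12 kHz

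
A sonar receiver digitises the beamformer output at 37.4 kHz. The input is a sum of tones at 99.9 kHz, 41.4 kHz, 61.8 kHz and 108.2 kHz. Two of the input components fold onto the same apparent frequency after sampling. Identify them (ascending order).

41.4 kHz, 108.2 kHz

fs/2 = 18.7 kHz.
99.9 kHz mod fs = 25.1 kHz.
25.1 kHz > fs/2 = 18.7 kHz, folds to fs − 25.1 kHz = 12.3 kHz.
41.4 kHz mod fs = 4 kHz.
4 kHz ≤ fs/2 = 18.7 kHz, appears at 4 kHz.
61.8 kHz mod fs = 24.4 kHz.
24.4 kHz > fs/2 = 18.7 kHz, folds to fs − 24.4 kHz = 13 kHz.
108.2 kHz mod fs = 33.4 kHz.
33.4 kHz > fs/2 = 18.7 kHz, folds to fs − 33.4 kHz = 4 kHz.
41.4 kHz and 108.2 kHz both map to 4 kHz.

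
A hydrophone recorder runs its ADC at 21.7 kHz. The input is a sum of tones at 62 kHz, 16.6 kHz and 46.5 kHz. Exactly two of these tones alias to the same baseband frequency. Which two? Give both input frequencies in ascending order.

fs/2 = 10.85 kHz.
62 kHz mod fs = 18.6 kHz.
18.6 kHz > fs/2 = 10.85 kHz, folds to fs − 18.6 kHz = 3.1 kHz.
16.6 kHz > fs/2 = 10.85 kHz, folds to fs − 16.6 kHz = 5.1 kHz.
46.5 kHz mod fs = 3.1 kHz.
3.1 kHz ≤ fs/2 = 10.85 kHz, appears at 3.1 kHz.
46.5 kHz and 62 kHz both map to 3.1 kHz.

46.5 kHz, 62 kHz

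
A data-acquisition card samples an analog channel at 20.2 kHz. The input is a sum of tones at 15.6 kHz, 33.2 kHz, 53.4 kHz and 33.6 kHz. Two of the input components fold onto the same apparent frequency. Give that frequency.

fs/2 = 10.1 kHz.
15.6 kHz > fs/2 = 10.1 kHz, folds to fs − 15.6 kHz = 4.6 kHz.
33.2 kHz mod fs = 13 kHz.
13 kHz > fs/2 = 10.1 kHz, folds to fs − 13 kHz = 7.2 kHz.
53.4 kHz mod fs = 13 kHz.
13 kHz > fs/2 = 10.1 kHz, folds to fs − 13 kHz = 7.2 kHz.
33.6 kHz mod fs = 13.4 kHz.
13.4 kHz > fs/2 = 10.1 kHz, folds to fs − 13.4 kHz = 6.8 kHz.
33.2 kHz and 53.4 kHz both map to 7.2 kHz.

7.2 kHz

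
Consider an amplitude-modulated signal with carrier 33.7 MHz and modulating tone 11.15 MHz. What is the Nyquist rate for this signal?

AM sidebands sit at fc ± fm = 22.55 MHz and 44.85 MHz.
Highest-frequency component: 44.85 MHz.
Nyquist rate = 2 × 44.85 MHz = 89.7 MHz.

89.7 MHz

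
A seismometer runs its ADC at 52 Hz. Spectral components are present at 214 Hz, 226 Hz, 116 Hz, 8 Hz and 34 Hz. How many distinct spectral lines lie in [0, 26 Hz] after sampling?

4

fs/2 = 26 Hz.
214 Hz mod fs = 6 Hz.
6 Hz ≤ fs/2 = 26 Hz, appears at 6 Hz.
226 Hz mod fs = 18 Hz.
18 Hz ≤ fs/2 = 26 Hz, appears at 18 Hz.
116 Hz mod fs = 12 Hz.
12 Hz ≤ fs/2 = 26 Hz, appears at 12 Hz.
8 Hz ≤ fs/2 = 26 Hz, passes unchanged.
34 Hz > fs/2 = 26 Hz, folds to fs − 34 Hz = 18 Hz.
Distinct values: {6 Hz, 8 Hz, 12 Hz, 18 Hz} → 4.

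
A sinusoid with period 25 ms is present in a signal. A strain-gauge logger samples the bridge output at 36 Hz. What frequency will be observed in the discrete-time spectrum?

T = 25 ms → f = 1/T = 40 Hz.
40 Hz mod fs = 4 Hz.
4 Hz ≤ fs/2 = 18 Hz, appears at 4 Hz.

4 Hz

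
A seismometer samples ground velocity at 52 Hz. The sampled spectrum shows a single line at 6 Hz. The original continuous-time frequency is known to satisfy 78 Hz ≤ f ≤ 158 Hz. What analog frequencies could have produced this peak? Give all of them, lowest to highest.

Frequencies that alias to 6 Hz are k·fs ± 6 Hz for integer k ≥ 0.
k=0: 6 Hz.
k=1: 46 Hz, 58 Hz.
k=2: 98 Hz, 110 Hz.
k=3: 150 Hz, 162 Hz.
k=4: 202 Hz, 214 Hz.
Within [78 Hz, 158 Hz]: 98 Hz, 110 Hz, 150 Hz.

98 Hz, 110 Hz, 150 Hz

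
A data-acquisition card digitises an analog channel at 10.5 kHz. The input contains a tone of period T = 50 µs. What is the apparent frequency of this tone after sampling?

1 kHz

T = 50 µs → f = 1/T = 20 kHz.
20 kHz mod fs = 9.5 kHz.
9.5 kHz > fs/2 = 5.25 kHz, folds to fs − 9.5 kHz = 1 kHz.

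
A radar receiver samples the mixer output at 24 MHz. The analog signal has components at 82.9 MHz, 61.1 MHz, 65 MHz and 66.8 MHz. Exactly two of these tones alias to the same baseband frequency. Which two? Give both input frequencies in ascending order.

61.1 MHz, 82.9 MHz

fs/2 = 12 MHz.
82.9 MHz mod fs = 10.9 MHz.
10.9 MHz ≤ fs/2 = 12 MHz, appears at 10.9 MHz.
61.1 MHz mod fs = 13.1 MHz.
13.1 MHz > fs/2 = 12 MHz, folds to fs − 13.1 MHz = 10.9 MHz.
65 MHz mod fs = 17 MHz.
17 MHz > fs/2 = 12 MHz, folds to fs − 17 MHz = 7 MHz.
66.8 MHz mod fs = 18.8 MHz.
18.8 MHz > fs/2 = 12 MHz, folds to fs − 18.8 MHz = 5.2 MHz.
61.1 MHz and 82.9 MHz both map to 10.9 MHz.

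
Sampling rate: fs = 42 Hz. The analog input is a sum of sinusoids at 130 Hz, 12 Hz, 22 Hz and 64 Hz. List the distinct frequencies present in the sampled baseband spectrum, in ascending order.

4 Hz, 12 Hz, 20 Hz

fs/2 = 21 Hz.
130 Hz mod fs = 4 Hz.
4 Hz ≤ fs/2 = 21 Hz, appears at 4 Hz.
12 Hz ≤ fs/2 = 21 Hz, passes unchanged.
22 Hz > fs/2 = 21 Hz, folds to fs − 22 Hz = 20 Hz.
64 Hz mod fs = 22 Hz.
22 Hz > fs/2 = 21 Hz, folds to fs − 22 Hz = 20 Hz.
Distinct values: {4 Hz, 12 Hz, 20 Hz}.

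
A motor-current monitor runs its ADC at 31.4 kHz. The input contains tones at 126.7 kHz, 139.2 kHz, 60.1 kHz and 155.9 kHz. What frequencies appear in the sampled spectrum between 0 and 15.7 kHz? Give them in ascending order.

1.1 kHz, 2.7 kHz, 13.6 kHz

fs/2 = 15.7 kHz.
126.7 kHz mod fs = 1.1 kHz.
1.1 kHz ≤ fs/2 = 15.7 kHz, appears at 1.1 kHz.
139.2 kHz mod fs = 13.6 kHz.
13.6 kHz ≤ fs/2 = 15.7 kHz, appears at 13.6 kHz.
60.1 kHz mod fs = 28.7 kHz.
28.7 kHz > fs/2 = 15.7 kHz, folds to fs − 28.7 kHz = 2.7 kHz.
155.9 kHz mod fs = 30.3 kHz.
30.3 kHz > fs/2 = 15.7 kHz, folds to fs − 30.3 kHz = 1.1 kHz.
Distinct values: {1.1 kHz, 2.7 kHz, 13.6 kHz}.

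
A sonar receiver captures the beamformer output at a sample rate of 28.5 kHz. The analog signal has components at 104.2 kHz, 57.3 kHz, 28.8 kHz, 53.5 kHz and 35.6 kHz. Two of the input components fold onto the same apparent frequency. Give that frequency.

fs/2 = 14.25 kHz.
104.2 kHz mod fs = 18.7 kHz.
18.7 kHz > fs/2 = 14.25 kHz, folds to fs − 18.7 kHz = 9.8 kHz.
57.3 kHz mod fs = 0.3 kHz.
0.3 kHz ≤ fs/2 = 14.25 kHz, appears at 0.3 kHz.
28.8 kHz mod fs = 0.3 kHz.
0.3 kHz ≤ fs/2 = 14.25 kHz, appears at 0.3 kHz.
53.5 kHz mod fs = 25 kHz.
25 kHz > fs/2 = 14.25 kHz, folds to fs − 25 kHz = 3.5 kHz.
35.6 kHz mod fs = 7.1 kHz.
7.1 kHz ≤ fs/2 = 14.25 kHz, appears at 7.1 kHz.
28.8 kHz and 57.3 kHz both map to 0.3 kHz.

0.3 kHz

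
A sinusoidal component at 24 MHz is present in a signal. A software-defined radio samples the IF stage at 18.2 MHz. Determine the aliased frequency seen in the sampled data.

5.8 MHz

24 MHz mod fs = 5.8 MHz.
5.8 MHz ≤ fs/2 = 9.1 MHz, appears at 5.8 MHz.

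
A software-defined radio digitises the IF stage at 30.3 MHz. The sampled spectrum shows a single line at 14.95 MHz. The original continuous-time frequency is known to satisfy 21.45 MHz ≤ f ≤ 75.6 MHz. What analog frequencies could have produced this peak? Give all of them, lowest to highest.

45.25 MHz, 45.65 MHz, 75.55 MHz

Frequencies that alias to 14.95 MHz are k·fs ± 14.95 MHz for integer k ≥ 0.
k=0: 14.95 MHz.
k=1: 15.35 MHz, 45.25 MHz.
k=2: 45.65 MHz, 75.55 MHz.
k=3: 75.95 MHz, 105.85 MHz.
Within [21.45 MHz, 75.6 MHz]: 45.25 MHz, 45.65 MHz, 75.55 MHz.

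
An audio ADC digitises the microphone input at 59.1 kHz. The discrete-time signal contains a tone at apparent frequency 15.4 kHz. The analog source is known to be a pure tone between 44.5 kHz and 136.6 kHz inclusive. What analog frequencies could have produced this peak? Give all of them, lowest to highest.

Frequencies that alias to 15.4 kHz are k·fs ± 15.4 kHz for integer k ≥ 0.
k=0: 15.4 kHz.
k=1: 43.7 kHz, 74.5 kHz.
k=2: 102.8 kHz, 133.6 kHz.
k=3: 161.9 kHz, 192.7 kHz.
Within [44.5 kHz, 136.6 kHz]: 74.5 kHz, 102.8 kHz, 133.6 kHz.

74.5 kHz, 102.8 kHz, 133.6 kHz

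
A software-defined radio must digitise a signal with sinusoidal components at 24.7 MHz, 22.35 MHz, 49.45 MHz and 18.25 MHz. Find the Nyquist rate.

Highest-frequency component: 49.45 MHz.
Nyquist rate = 2 × 49.45 MHz = 98.9 MHz.

98.9 MHz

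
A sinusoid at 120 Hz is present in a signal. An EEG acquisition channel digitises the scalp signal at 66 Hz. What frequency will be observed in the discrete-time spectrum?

120 Hz mod fs = 54 Hz.
54 Hz > fs/2 = 33 Hz, folds to fs − 54 Hz = 12 Hz.

12 Hz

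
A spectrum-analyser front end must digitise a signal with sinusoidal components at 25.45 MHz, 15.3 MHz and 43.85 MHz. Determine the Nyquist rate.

87.7 MHz

Highest-frequency component: 43.85 MHz.
Nyquist rate = 2 × 43.85 MHz = 87.7 MHz.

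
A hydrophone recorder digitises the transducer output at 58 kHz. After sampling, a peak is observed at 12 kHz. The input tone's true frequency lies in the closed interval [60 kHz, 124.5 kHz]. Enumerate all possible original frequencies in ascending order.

Frequencies that alias to 12 kHz are k·fs ± 12 kHz for integer k ≥ 0.
k=0: 12 kHz.
k=1: 46 kHz, 70 kHz.
k=2: 104 kHz, 128 kHz.
k=3: 162 kHz, 186 kHz.
Within [60 kHz, 124.5 kHz]: 70 kHz, 104 kHz.

70 kHz, 104 kHz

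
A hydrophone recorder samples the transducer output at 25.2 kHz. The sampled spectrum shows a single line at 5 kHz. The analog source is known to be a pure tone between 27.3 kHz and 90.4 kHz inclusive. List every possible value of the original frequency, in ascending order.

Frequencies that alias to 5 kHz are k·fs ± 5 kHz for integer k ≥ 0.
k=0: 5 kHz.
k=1: 20.2 kHz, 30.2 kHz.
k=2: 45.4 kHz, 55.4 kHz.
k=3: 70.6 kHz, 80.6 kHz.
k=4: 95.8 kHz, 105.8 kHz.
Within [27.3 kHz, 90.4 kHz]: 30.2 kHz, 45.4 kHz, 55.4 kHz, 70.6 kHz, 80.6 kHz.

30.2 kHz, 45.4 kHz, 55.4 kHz, 70.6 kHz, 80.6 kHz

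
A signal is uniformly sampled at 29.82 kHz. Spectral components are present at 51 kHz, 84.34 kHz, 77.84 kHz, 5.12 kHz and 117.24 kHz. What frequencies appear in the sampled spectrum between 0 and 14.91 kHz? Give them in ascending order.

fs/2 = 14.91 kHz.
51 kHz mod fs = 21.18 kHz.
21.18 kHz > fs/2 = 14.91 kHz, folds to fs − 21.18 kHz = 8.64 kHz.
84.34 kHz mod fs = 24.7 kHz.
24.7 kHz > fs/2 = 14.91 kHz, folds to fs − 24.7 kHz = 5.12 kHz.
77.84 kHz mod fs = 18.2 kHz.
18.2 kHz > fs/2 = 14.91 kHz, folds to fs − 18.2 kHz = 11.62 kHz.
5.12 kHz ≤ fs/2 = 14.91 kHz, passes unchanged.
117.24 kHz mod fs = 27.78 kHz.
27.78 kHz > fs/2 = 14.91 kHz, folds to fs − 27.78 kHz = 2.04 kHz.
Distinct values: {2.04 kHz, 5.12 kHz, 8.64 kHz, 11.62 kHz}.

2.04 kHz, 5.12 kHz, 8.64 kHz, 11.62 kHz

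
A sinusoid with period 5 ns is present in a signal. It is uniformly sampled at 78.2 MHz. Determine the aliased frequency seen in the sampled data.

34.6 MHz

T = 5 ns → f = 1/T = 200 MHz.
200 MHz mod fs = 43.6 MHz.
43.6 MHz > fs/2 = 39.1 MHz, folds to fs − 43.6 MHz = 34.6 MHz.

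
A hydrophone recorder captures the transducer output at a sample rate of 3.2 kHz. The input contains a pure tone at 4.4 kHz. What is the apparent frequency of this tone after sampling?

1.2 kHz

4.4 kHz mod fs = 1.2 kHz.
1.2 kHz ≤ fs/2 = 1.6 kHz, appears at 1.2 kHz.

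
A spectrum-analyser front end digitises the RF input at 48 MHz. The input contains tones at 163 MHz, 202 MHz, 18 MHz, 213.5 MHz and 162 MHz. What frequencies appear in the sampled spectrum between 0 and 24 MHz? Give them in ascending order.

fs/2 = 24 MHz.
163 MHz mod fs = 19 MHz.
19 MHz ≤ fs/2 = 24 MHz, appears at 19 MHz.
202 MHz mod fs = 10 MHz.
10 MHz ≤ fs/2 = 24 MHz, appears at 10 MHz.
18 MHz ≤ fs/2 = 24 MHz, passes unchanged.
213.5 MHz mod fs = 21.5 MHz.
21.5 MHz ≤ fs/2 = 24 MHz, appears at 21.5 MHz.
162 MHz mod fs = 18 MHz.
18 MHz ≤ fs/2 = 24 MHz, appears at 18 MHz.
Distinct values: {10 MHz, 18 MHz, 19 MHz, 21.5 MHz}.

10 MHz, 18 MHz, 19 MHz, 21.5 MHz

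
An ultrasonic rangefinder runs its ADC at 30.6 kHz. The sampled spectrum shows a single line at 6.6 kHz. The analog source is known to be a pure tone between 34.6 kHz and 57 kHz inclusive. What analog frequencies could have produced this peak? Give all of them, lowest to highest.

Frequencies that alias to 6.6 kHz are k·fs ± 6.6 kHz for integer k ≥ 0.
k=0: 6.6 kHz.
k=1: 24 kHz, 37.2 kHz.
k=2: 54.6 kHz, 67.8 kHz.
k=3: 85.2 kHz, 98.4 kHz.
Within [34.6 kHz, 57 kHz]: 37.2 kHz, 54.6 kHz.

37.2 kHz, 54.6 kHz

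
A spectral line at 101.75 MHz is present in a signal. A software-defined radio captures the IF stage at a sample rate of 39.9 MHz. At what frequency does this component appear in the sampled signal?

17.95 MHz

101.75 MHz mod fs = 21.95 MHz.
21.95 MHz > fs/2 = 19.95 MHz, folds to fs − 21.95 MHz = 17.95 MHz.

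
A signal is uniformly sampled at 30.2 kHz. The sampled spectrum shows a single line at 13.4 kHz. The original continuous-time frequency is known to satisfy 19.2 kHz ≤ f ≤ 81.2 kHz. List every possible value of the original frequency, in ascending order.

43.6 kHz, 47 kHz, 73.8 kHz, 77.2 kHz

Frequencies that alias to 13.4 kHz are k·fs ± 13.4 kHz for integer k ≥ 0.
k=0: 13.4 kHz.
k=1: 16.8 kHz, 43.6 kHz.
k=2: 47 kHz, 73.8 kHz.
k=3: 77.2 kHz, 104 kHz.
k=4: 107.4 kHz, 134.2 kHz.
Within [19.2 kHz, 81.2 kHz]: 43.6 kHz, 47 kHz, 73.8 kHz, 77.2 kHz.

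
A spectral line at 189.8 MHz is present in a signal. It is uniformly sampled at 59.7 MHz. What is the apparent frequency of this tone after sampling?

10.7 MHz

189.8 MHz mod fs = 10.7 MHz.
10.7 MHz ≤ fs/2 = 29.85 MHz, appears at 10.7 MHz.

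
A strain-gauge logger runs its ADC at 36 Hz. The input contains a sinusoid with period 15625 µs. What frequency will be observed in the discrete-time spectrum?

T = 15625 µs → f = 1/T = 64 Hz.
64 Hz mod fs = 28 Hz.
28 Hz > fs/2 = 18 Hz, folds to fs − 28 Hz = 8 Hz.

8 Hz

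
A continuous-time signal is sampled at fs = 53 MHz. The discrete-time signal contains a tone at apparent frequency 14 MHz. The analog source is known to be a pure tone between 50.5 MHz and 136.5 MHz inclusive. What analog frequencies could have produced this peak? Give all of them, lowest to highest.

Frequencies that alias to 14 MHz are k·fs ± 14 MHz for integer k ≥ 0.
k=0: 14 MHz.
k=1: 39 MHz, 67 MHz.
k=2: 92 MHz, 120 MHz.
k=3: 145 MHz, 173 MHz.
Within [50.5 MHz, 136.5 MHz]: 67 MHz, 92 MHz, 120 MHz.

67 MHz, 92 MHz, 120 MHz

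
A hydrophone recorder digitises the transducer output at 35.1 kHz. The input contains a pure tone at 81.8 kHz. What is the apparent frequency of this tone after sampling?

11.6 kHz

81.8 kHz mod fs = 11.6 kHz.
11.6 kHz ≤ fs/2 = 17.55 kHz, appears at 11.6 kHz.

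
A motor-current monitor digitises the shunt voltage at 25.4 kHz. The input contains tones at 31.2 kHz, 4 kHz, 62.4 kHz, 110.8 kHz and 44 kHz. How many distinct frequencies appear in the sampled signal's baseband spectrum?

fs/2 = 12.7 kHz.
31.2 kHz mod fs = 5.8 kHz.
5.8 kHz ≤ fs/2 = 12.7 kHz, appears at 5.8 kHz.
4 kHz ≤ fs/2 = 12.7 kHz, passes unchanged.
62.4 kHz mod fs = 11.6 kHz.
11.6 kHz ≤ fs/2 = 12.7 kHz, appears at 11.6 kHz.
110.8 kHz mod fs = 9.2 kHz.
9.2 kHz ≤ fs/2 = 12.7 kHz, appears at 9.2 kHz.
44 kHz mod fs = 18.6 kHz.
18.6 kHz > fs/2 = 12.7 kHz, folds to fs − 18.6 kHz = 6.8 kHz.
Distinct values: {4 kHz, 5.8 kHz, 6.8 kHz, 9.2 kHz, 11.6 kHz} → 5.

5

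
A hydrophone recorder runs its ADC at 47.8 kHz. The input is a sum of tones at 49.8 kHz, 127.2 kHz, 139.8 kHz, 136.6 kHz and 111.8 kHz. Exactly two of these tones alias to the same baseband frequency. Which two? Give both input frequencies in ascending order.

fs/2 = 23.9 kHz.
49.8 kHz mod fs = 2 kHz.
2 kHz ≤ fs/2 = 23.9 kHz, appears at 2 kHz.
127.2 kHz mod fs = 31.6 kHz.
31.6 kHz > fs/2 = 23.9 kHz, folds to fs − 31.6 kHz = 16.2 kHz.
139.8 kHz mod fs = 44.2 kHz.
44.2 kHz > fs/2 = 23.9 kHz, folds to fs − 44.2 kHz = 3.6 kHz.
136.6 kHz mod fs = 41 kHz.
41 kHz > fs/2 = 23.9 kHz, folds to fs − 41 kHz = 6.8 kHz.
111.8 kHz mod fs = 16.2 kHz.
16.2 kHz ≤ fs/2 = 23.9 kHz, appears at 16.2 kHz.
111.8 kHz and 127.2 kHz both map to 16.2 kHz.

111.8 kHz, 127.2 kHz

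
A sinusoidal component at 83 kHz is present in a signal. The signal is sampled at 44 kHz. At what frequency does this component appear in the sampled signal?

83 kHz mod fs = 39 kHz.
39 kHz > fs/2 = 22 kHz, folds to fs − 39 kHz = 5 kHz.

5 kHz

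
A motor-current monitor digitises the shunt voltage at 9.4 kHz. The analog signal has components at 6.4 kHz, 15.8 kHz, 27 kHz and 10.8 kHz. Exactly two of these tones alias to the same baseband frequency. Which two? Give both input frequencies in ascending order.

fs/2 = 4.7 kHz.
6.4 kHz > fs/2 = 4.7 kHz, folds to fs − 6.4 kHz = 3 kHz.
15.8 kHz mod fs = 6.4 kHz.
6.4 kHz > fs/2 = 4.7 kHz, folds to fs − 6.4 kHz = 3 kHz.
27 kHz mod fs = 8.2 kHz.
8.2 kHz > fs/2 = 4.7 kHz, folds to fs − 8.2 kHz = 1.2 kHz.
10.8 kHz mod fs = 1.4 kHz.
1.4 kHz ≤ fs/2 = 4.7 kHz, appears at 1.4 kHz.
6.4 kHz and 15.8 kHz both map to 3 kHz.

6.4 kHz, 15.8 kHz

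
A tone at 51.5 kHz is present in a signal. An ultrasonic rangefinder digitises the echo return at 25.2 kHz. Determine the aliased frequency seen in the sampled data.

51.5 kHz mod fs = 1.1 kHz.
1.1 kHz ≤ fs/2 = 12.6 kHz, appears at 1.1 kHz.

1.1 kHz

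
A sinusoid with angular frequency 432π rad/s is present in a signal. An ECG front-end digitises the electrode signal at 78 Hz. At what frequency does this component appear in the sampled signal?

18 Hz

ω = 432π rad/s → f = ω/(2π) = 216 Hz.
216 Hz mod fs = 60 Hz.
60 Hz > fs/2 = 39 Hz, folds to fs − 60 Hz = 18 Hz.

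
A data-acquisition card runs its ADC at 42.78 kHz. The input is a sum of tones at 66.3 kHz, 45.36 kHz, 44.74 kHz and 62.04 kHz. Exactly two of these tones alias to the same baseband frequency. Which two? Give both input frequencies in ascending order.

62.04 kHz, 66.3 kHz

fs/2 = 21.39 kHz.
66.3 kHz mod fs = 23.52 kHz.
23.52 kHz > fs/2 = 21.39 kHz, folds to fs − 23.52 kHz = 19.26 kHz.
45.36 kHz mod fs = 2.58 kHz.
2.58 kHz ≤ fs/2 = 21.39 kHz, appears at 2.58 kHz.
44.74 kHz mod fs = 1.96 kHz.
1.96 kHz ≤ fs/2 = 21.39 kHz, appears at 1.96 kHz.
62.04 kHz mod fs = 19.26 kHz.
19.26 kHz ≤ fs/2 = 21.39 kHz, appears at 19.26 kHz.
62.04 kHz and 66.3 kHz both map to 19.26 kHz.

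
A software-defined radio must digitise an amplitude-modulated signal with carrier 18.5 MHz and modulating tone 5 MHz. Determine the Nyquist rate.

47 MHz

AM sidebands sit at fc ± fm = 13.5 MHz and 23.5 MHz.
Highest-frequency component: 23.5 MHz.
Nyquist rate = 2 × 23.5 MHz = 47 MHz.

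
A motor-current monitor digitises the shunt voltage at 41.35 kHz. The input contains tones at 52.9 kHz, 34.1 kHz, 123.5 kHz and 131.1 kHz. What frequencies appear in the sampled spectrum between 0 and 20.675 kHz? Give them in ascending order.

0.55 kHz, 7.05 kHz, 7.25 kHz, 11.55 kHz

fs/2 = 20.675 kHz.
52.9 kHz mod fs = 11.55 kHz.
11.55 kHz ≤ fs/2 = 20.675 kHz, appears at 11.55 kHz.
34.1 kHz > fs/2 = 20.675 kHz, folds to fs − 34.1 kHz = 7.25 kHz.
123.5 kHz mod fs = 40.8 kHz.
40.8 kHz > fs/2 = 20.675 kHz, folds to fs − 40.8 kHz = 0.55 kHz.
131.1 kHz mod fs = 7.05 kHz.
7.05 kHz ≤ fs/2 = 20.675 kHz, appears at 7.05 kHz.
Distinct values: {0.55 kHz, 7.05 kHz, 7.25 kHz, 11.55 kHz}.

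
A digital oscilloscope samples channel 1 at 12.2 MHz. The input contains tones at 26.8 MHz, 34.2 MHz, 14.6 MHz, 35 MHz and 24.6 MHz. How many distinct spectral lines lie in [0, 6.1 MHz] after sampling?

3

fs/2 = 6.1 MHz.
26.8 MHz mod fs = 2.4 MHz.
2.4 MHz ≤ fs/2 = 6.1 MHz, appears at 2.4 MHz.
34.2 MHz mod fs = 9.8 MHz.
9.8 MHz > fs/2 = 6.1 MHz, folds to fs − 9.8 MHz = 2.4 MHz.
14.6 MHz mod fs = 2.4 MHz.
2.4 MHz ≤ fs/2 = 6.1 MHz, appears at 2.4 MHz.
35 MHz mod fs = 10.6 MHz.
10.6 MHz > fs/2 = 6.1 MHz, folds to fs − 10.6 MHz = 1.6 MHz.
24.6 MHz mod fs = 0.2 MHz.
0.2 MHz ≤ fs/2 = 6.1 MHz, appears at 0.2 MHz.
Distinct values: {0.2 MHz, 1.6 MHz, 2.4 MHz} → 3.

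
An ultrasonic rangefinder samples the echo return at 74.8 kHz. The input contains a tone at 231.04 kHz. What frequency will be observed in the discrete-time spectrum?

6.64 kHz

231.04 kHz mod fs = 6.64 kHz.
6.64 kHz ≤ fs/2 = 37.4 kHz, appears at 6.64 kHz.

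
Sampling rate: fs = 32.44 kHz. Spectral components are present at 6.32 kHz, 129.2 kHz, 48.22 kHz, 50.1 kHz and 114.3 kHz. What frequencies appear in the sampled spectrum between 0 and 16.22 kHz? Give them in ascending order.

fs/2 = 16.22 kHz.
6.32 kHz ≤ fs/2 = 16.22 kHz, passes unchanged.
129.2 kHz mod fs = 31.88 kHz.
31.88 kHz > fs/2 = 16.22 kHz, folds to fs − 31.88 kHz = 0.56 kHz.
48.22 kHz mod fs = 15.78 kHz.
15.78 kHz ≤ fs/2 = 16.22 kHz, appears at 15.78 kHz.
50.1 kHz mod fs = 17.66 kHz.
17.66 kHz > fs/2 = 16.22 kHz, folds to fs − 17.66 kHz = 14.78 kHz.
114.3 kHz mod fs = 16.98 kHz.
16.98 kHz > fs/2 = 16.22 kHz, folds to fs − 16.98 kHz = 15.46 kHz.
Distinct values: {0.56 kHz, 6.32 kHz, 14.78 kHz, 15.46 kHz, 15.78 kHz}.

0.56 kHz, 6.32 kHz, 14.78 kHz, 15.46 kHz, 15.78 kHz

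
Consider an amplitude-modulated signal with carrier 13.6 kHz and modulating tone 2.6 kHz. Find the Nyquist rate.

AM sidebands sit at fc ± fm = 11 kHz and 16.2 kHz.
Highest-frequency component: 16.2 kHz.
Nyquist rate = 2 × 16.2 kHz = 32.4 kHz.

32.4 kHz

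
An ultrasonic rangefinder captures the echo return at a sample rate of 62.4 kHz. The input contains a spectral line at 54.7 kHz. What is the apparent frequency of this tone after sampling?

54.7 kHz > fs/2 = 31.2 kHz, folds to fs − 54.7 kHz = 7.7 kHz.

7.7 kHz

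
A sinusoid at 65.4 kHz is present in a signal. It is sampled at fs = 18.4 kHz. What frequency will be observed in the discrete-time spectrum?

8.2 kHz

65.4 kHz mod fs = 10.2 kHz.
10.2 kHz > fs/2 = 9.2 kHz, folds to fs − 10.2 kHz = 8.2 kHz.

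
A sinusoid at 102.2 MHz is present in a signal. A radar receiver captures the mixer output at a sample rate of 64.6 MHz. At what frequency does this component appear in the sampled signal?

102.2 MHz mod fs = 37.6 MHz.
37.6 MHz > fs/2 = 32.3 MHz, folds to fs − 37.6 MHz = 27 MHz.

27 MHz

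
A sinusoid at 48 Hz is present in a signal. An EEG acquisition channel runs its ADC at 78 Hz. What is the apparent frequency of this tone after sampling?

30 Hz

48 Hz > fs/2 = 39 Hz, folds to fs − 48 Hz = 30 Hz.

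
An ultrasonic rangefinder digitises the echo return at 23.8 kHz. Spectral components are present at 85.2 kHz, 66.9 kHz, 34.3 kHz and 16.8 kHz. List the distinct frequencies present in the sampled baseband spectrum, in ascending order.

fs/2 = 11.9 kHz.
85.2 kHz mod fs = 13.8 kHz.
13.8 kHz > fs/2 = 11.9 kHz, folds to fs − 13.8 kHz = 10 kHz.
66.9 kHz mod fs = 19.3 kHz.
19.3 kHz > fs/2 = 11.9 kHz, folds to fs − 19.3 kHz = 4.5 kHz.
34.3 kHz mod fs = 10.5 kHz.
10.5 kHz ≤ fs/2 = 11.9 kHz, appears at 10.5 kHz.
16.8 kHz > fs/2 = 11.9 kHz, folds to fs − 16.8 kHz = 7 kHz.
Distinct values: {4.5 kHz, 7 kHz, 10 kHz, 10.5 kHz}.

4.5 kHz, 7 kHz, 10 kHz, 10.5 kHz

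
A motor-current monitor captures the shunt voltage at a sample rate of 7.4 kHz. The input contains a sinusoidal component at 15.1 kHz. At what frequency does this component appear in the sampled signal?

15.1 kHz mod fs = 0.3 kHz.
0.3 kHz ≤ fs/2 = 3.7 kHz, appears at 0.3 kHz.

0.3 kHz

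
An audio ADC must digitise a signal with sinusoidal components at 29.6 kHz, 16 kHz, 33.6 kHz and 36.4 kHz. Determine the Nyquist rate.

Highest-frequency component: 36.4 kHz.
Nyquist rate = 2 × 36.4 kHz = 72.8 kHz.

72.8 kHz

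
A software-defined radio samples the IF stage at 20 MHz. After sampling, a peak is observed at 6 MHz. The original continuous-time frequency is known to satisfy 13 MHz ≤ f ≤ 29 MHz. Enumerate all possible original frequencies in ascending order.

Frequencies that alias to 6 MHz are k·fs ± 6 MHz for integer k ≥ 0.
k=0: 6 MHz.
k=1: 14 MHz, 26 MHz.
k=2: 34 MHz, 46 MHz.
Within [13 MHz, 29 MHz]: 14 MHz, 26 MHz.

14 MHz, 26 MHz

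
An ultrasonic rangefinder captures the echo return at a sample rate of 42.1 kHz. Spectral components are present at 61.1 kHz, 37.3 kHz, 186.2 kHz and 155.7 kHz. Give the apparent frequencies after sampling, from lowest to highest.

4.8 kHz, 12.7 kHz, 17.8 kHz, 19 kHz

fs/2 = 21.05 kHz.
61.1 kHz mod fs = 19 kHz.
19 kHz ≤ fs/2 = 21.05 kHz, appears at 19 kHz.
37.3 kHz > fs/2 = 21.05 kHz, folds to fs − 37.3 kHz = 4.8 kHz.
186.2 kHz mod fs = 17.8 kHz.
17.8 kHz ≤ fs/2 = 21.05 kHz, appears at 17.8 kHz.
155.7 kHz mod fs = 29.4 kHz.
29.4 kHz > fs/2 = 21.05 kHz, folds to fs − 29.4 kHz = 12.7 kHz.
Distinct values: {4.8 kHz, 12.7 kHz, 17.8 kHz, 19 kHz}.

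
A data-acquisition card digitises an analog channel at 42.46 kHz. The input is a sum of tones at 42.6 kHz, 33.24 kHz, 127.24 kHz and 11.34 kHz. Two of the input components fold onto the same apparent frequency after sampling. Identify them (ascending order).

42.6 kHz, 127.24 kHz

fs/2 = 21.23 kHz.
42.6 kHz mod fs = 0.14 kHz.
0.14 kHz ≤ fs/2 = 21.23 kHz, appears at 0.14 kHz.
33.24 kHz > fs/2 = 21.23 kHz, folds to fs − 33.24 kHz = 9.22 kHz.
127.24 kHz mod fs = 42.32 kHz.
42.32 kHz > fs/2 = 21.23 kHz, folds to fs − 42.32 kHz = 0.14 kHz.
11.34 kHz ≤ fs/2 = 21.23 kHz, passes unchanged.
42.6 kHz and 127.24 kHz both map to 0.14 kHz.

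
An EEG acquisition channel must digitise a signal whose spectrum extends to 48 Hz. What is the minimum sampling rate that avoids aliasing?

Nyquist rate = 2 × 48 Hz = 96 Hz.

96 Hz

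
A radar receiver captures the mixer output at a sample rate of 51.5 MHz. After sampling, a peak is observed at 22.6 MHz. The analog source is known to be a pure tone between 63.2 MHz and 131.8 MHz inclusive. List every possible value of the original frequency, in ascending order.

Frequencies that alias to 22.6 MHz are k·fs ± 22.6 MHz for integer k ≥ 0.
k=0: 22.6 MHz.
k=1: 28.9 MHz, 74.1 MHz.
k=2: 80.4 MHz, 125.6 MHz.
k=3: 131.9 MHz, 177.1 MHz.
Within [63.2 MHz, 131.8 MHz]: 74.1 MHz, 80.4 MHz, 125.6 MHz.

74.1 MHz, 80.4 MHz, 125.6 MHz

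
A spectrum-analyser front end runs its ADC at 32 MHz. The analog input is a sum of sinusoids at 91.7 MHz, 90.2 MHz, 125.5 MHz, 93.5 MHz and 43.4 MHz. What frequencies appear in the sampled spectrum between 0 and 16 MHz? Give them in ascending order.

2.5 MHz, 4.3 MHz, 5.8 MHz, 11.4 MHz

fs/2 = 16 MHz.
91.7 MHz mod fs = 27.7 MHz.
27.7 MHz > fs/2 = 16 MHz, folds to fs − 27.7 MHz = 4.3 MHz.
90.2 MHz mod fs = 26.2 MHz.
26.2 MHz > fs/2 = 16 MHz, folds to fs − 26.2 MHz = 5.8 MHz.
125.5 MHz mod fs = 29.5 MHz.
29.5 MHz > fs/2 = 16 MHz, folds to fs − 29.5 MHz = 2.5 MHz.
93.5 MHz mod fs = 29.5 MHz.
29.5 MHz > fs/2 = 16 MHz, folds to fs − 29.5 MHz = 2.5 MHz.
43.4 MHz mod fs = 11.4 MHz.
11.4 MHz ≤ fs/2 = 16 MHz, appears at 11.4 MHz.
Distinct values: {2.5 MHz, 4.3 MHz, 5.8 MHz, 11.4 MHz}.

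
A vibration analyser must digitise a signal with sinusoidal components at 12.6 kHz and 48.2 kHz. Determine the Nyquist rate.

Highest-frequency component: 48.2 kHz.
Nyquist rate = 2 × 48.2 kHz = 96.4 kHz.

96.4 kHz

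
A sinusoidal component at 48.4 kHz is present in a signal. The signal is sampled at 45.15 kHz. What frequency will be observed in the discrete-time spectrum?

3.25 kHz

48.4 kHz mod fs = 3.25 kHz.
3.25 kHz ≤ fs/2 = 22.575 kHz, appears at 3.25 kHz.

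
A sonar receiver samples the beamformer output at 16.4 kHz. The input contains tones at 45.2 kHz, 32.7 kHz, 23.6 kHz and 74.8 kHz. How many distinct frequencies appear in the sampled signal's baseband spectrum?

fs/2 = 8.2 kHz.
45.2 kHz mod fs = 12.4 kHz.
12.4 kHz > fs/2 = 8.2 kHz, folds to fs − 12.4 kHz = 4 kHz.
32.7 kHz mod fs = 16.3 kHz.
16.3 kHz > fs/2 = 8.2 kHz, folds to fs − 16.3 kHz = 0.1 kHz.
23.6 kHz mod fs = 7.2 kHz.
7.2 kHz ≤ fs/2 = 8.2 kHz, appears at 7.2 kHz.
74.8 kHz mod fs = 9.2 kHz.
9.2 kHz > fs/2 = 8.2 kHz, folds to fs − 9.2 kHz = 7.2 kHz.
Distinct values: {0.1 kHz, 4 kHz, 7.2 kHz} → 3.

3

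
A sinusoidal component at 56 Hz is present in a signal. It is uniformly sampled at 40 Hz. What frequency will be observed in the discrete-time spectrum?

56 Hz mod fs = 16 Hz.
16 Hz ≤ fs/2 = 20 Hz, appears at 16 Hz.

16 Hz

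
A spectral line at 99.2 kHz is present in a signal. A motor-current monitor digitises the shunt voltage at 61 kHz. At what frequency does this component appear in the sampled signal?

99.2 kHz mod fs = 38.2 kHz.
38.2 kHz > fs/2 = 30.5 kHz, folds to fs − 38.2 kHz = 22.8 kHz.

22.8 kHz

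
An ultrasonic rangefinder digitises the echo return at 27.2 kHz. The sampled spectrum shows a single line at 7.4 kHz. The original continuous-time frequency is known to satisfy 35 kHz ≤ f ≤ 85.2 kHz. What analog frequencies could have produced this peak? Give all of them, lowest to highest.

Frequencies that alias to 7.4 kHz are k·fs ± 7.4 kHz for integer k ≥ 0.
k=0: 7.4 kHz.
k=1: 19.8 kHz, 34.6 kHz.
k=2: 47 kHz, 61.8 kHz.
k=3: 74.2 kHz, 89 kHz.
k=4: 101.4 kHz, 116.2 kHz.
Within [35 kHz, 85.2 kHz]: 47 kHz, 61.8 kHz, 74.2 kHz.

47 kHz, 61.8 kHz, 74.2 kHz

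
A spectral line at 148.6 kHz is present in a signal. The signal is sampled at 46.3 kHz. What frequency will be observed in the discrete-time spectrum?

9.7 kHz

148.6 kHz mod fs = 9.7 kHz.
9.7 kHz ≤ fs/2 = 23.15 kHz, appears at 9.7 kHz.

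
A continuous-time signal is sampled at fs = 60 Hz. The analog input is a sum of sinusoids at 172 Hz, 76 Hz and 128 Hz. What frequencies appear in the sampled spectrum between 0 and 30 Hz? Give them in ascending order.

8 Hz, 16 Hz

fs/2 = 30 Hz.
172 Hz mod fs = 52 Hz.
52 Hz > fs/2 = 30 Hz, folds to fs − 52 Hz = 8 Hz.
76 Hz mod fs = 16 Hz.
16 Hz ≤ fs/2 = 30 Hz, appears at 16 Hz.
128 Hz mod fs = 8 Hz.
8 Hz ≤ fs/2 = 30 Hz, appears at 8 Hz.
Distinct values: {8 Hz, 16 Hz}.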